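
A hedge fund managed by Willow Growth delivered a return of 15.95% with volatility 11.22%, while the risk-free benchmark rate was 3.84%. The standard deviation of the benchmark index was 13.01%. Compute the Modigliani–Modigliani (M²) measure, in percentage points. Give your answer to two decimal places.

Sharpe = (Rp − Rf) / σp = (15.95% − 3.84%) / 11.22% = 1.0793
M² = Rf + Sharpe × σm = 3.84% + 1.0793 × 13.01% = 17.8817%

17.88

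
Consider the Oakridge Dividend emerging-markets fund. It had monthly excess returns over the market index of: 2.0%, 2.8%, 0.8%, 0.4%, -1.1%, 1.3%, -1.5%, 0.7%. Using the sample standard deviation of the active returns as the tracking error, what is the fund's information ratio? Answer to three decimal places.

0.467

r̄ = (2 + 2.8 + 0.8 + 0.4 − 1.1 + 1.3 − 1.5 + 0.7) / 8 = 0.6750%
Sample std dev = √[14.6350 / 7] = 1.4459%
IR = r̄ / tracking error = 0.6750 / 1.4459 = 0.4668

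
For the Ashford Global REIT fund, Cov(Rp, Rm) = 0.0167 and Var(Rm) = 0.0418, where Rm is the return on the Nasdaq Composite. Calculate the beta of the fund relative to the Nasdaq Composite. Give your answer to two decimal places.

0.40

β = Cov(Rp, Rm) / Var(Rm) = 0.0167 / 0.0418 = 0.3995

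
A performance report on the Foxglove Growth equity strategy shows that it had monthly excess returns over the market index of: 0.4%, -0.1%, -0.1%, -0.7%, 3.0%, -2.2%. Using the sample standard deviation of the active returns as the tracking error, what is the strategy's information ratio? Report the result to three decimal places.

μ = (0.4 − 0.1 − 0.1 − 0.7 + 3 − 2.2) / 6 = 0.0500%
Sample σ = √[Σ(r − μ)² / 5] = √[14.4950 / 5] = √2.8990 = 1.7026%
IR = μ / tracking error = 0.0500 / 1.7026 = 0.0294

0.029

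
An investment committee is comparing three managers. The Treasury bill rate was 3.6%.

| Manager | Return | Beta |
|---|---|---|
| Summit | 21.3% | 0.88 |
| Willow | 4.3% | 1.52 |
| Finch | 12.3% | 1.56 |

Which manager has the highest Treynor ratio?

Summit

Summit: Treynor = (21.3% − 3.6%) / 0.88 = 20.114
Willow: Treynor = (4.3% − 3.6%) / 1.52 = 0.461
Finch: Treynor = (12.3% − 3.6%) / 1.56 = 5.577
Highest: Summit (20.114).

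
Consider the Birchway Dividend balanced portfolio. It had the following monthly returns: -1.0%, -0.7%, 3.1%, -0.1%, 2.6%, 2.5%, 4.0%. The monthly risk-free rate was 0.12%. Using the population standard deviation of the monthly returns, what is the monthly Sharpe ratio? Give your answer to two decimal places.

0.73

Mean return r̄ = 10.40 / 7 = 1.4857%
Population σ = √[Σ(r − r̄)² / 7] = √[24.6686 / 7] = √3.5241 = 1.8773%
Sharpe = (r̄ − rf) / σ = (1.4857 − 0.12) / 1.8773 = 1.3657 / 1.8773 = 0.7275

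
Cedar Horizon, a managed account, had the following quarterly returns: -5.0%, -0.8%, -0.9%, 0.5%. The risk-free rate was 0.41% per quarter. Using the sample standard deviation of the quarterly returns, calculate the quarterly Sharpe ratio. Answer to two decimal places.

μ = (-5 − 0.8 − 0.9 + 0.5) / 4 = -6.20 / 4 = -1.5500%
Σ(r − μ)² = (-5 − (-1.5500))² + (-0.8 − (-1.5500))² + … = 17.0900
sample σ = √(17.0900 / 3) = √5.6967 = 2.3868%
Sharpe = (μ − rf) / σ = (-1.5500 − 0.41) / 2.3868 = -1.9600 / 2.3868 = -0.8212

-0.82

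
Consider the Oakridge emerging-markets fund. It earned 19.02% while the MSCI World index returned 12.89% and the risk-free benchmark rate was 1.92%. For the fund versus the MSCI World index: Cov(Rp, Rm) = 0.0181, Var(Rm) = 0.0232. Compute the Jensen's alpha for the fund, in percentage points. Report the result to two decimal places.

β = Cov / Var = 0.0181 / 0.0232 = 0.7802
E[R] = Rf + β(Rm − Rf) = 1.92% + 0.7802 × (12.89% − 1.92%) = 10.4788%
α = Rp − E[R] = 19.02% − 10.4788% = 8.5412

8.54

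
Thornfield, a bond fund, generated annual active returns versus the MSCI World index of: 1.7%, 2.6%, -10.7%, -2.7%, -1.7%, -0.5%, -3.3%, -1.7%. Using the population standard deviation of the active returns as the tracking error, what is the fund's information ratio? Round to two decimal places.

-0.54

Mean return μ = -16.30 / 8 = -2.0375%
Population σ = √[Σ(r − μ)² / 8] = √[115.1388 / 8] = √14.3924 = 3.7937%
IR = μ / tracking error = -2.0375 / 3.7937 = -0.5371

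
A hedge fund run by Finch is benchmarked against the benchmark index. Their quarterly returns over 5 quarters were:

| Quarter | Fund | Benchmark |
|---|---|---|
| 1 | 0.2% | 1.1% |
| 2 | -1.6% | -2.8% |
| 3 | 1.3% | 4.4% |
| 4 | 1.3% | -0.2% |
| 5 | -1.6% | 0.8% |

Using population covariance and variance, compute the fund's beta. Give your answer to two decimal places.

r̄p = -0.0800%,  r̄m = 0.6600%
Cov = Σ(rp − r̄p)(rm − r̄m) / 5 = 1.8288
Var(rm) = Σ(rm − r̄m)² / 5 = 5.3824
β = Cov / Var = 1.8288 / 5.3824 = 0.3398

0.34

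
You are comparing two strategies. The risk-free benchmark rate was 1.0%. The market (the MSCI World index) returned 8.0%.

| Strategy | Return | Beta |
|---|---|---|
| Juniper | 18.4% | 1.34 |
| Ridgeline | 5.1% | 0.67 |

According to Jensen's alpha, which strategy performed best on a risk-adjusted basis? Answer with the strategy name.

Juniper

Juniper: α = 18.4% − [1.0% + 1.34 × (8.0% − 1.0%)] = 8.020
Ridgeline: α = 5.1% − [1.0% + 0.67 × (8.0% − 1.0%)] = -0.590
Highest: Juniper (8.020).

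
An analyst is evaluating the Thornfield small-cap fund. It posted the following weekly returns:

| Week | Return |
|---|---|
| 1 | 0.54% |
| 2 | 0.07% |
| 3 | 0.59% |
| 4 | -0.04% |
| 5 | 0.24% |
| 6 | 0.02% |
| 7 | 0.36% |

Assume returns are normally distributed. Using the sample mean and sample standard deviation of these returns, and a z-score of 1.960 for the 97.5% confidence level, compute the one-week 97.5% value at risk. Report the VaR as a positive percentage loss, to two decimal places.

μ = (0.54 + 0.07 + 0.59 − 0.04 + 0.24 + 0.02 + 0.36) / 7 = 0.2543%
Sample std dev = √[0.3812 / 6] = 0.2521%
VaR = −(μ − z·σ) = −(0.2543 − 1.960 × 0.2521) = −(-0.2398) = 0.2398%

0.24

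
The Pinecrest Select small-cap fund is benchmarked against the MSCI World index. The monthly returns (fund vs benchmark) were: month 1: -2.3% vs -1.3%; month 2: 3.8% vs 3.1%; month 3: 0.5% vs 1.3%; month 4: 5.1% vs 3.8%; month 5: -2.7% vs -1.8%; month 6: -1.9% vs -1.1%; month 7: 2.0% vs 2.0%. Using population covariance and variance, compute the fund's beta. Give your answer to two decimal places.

1.36

r̄p = 0.6429%,  r̄m = 0.8571%
Cov = Σ(rp − r̄p)(rm − r̄m) / 7 = 5.9847
Var(rm) = Σ(rm − r̄m)² / 7 = 4.3910
β = Cov / Var = 5.9847 / 4.3910 = 1.3629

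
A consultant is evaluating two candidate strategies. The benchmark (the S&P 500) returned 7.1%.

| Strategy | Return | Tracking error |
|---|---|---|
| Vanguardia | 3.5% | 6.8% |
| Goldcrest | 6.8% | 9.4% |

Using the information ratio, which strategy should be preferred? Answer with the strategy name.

Goldcrest

Vanguardia: IR = (3.5% − 7.1%) / 6.8% = -0.529
Goldcrest: IR = (6.8% − 7.1%) / 9.4% = -0.032
Highest: Goldcrest (-0.032).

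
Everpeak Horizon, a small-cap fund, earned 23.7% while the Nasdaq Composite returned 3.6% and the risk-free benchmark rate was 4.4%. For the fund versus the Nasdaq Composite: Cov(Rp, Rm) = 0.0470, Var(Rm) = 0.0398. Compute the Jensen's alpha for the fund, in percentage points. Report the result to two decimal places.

20.24

β = Cov / Var = 0.0470 / 0.0398 = 1.1809
E[R] = Rf + β(Rm − Rf) = 4.4% + 1.1809 × (3.6% − 4.4%) = 3.4553%
α = Rp − E[R] = 23.7% − 3.4553% = 20.2447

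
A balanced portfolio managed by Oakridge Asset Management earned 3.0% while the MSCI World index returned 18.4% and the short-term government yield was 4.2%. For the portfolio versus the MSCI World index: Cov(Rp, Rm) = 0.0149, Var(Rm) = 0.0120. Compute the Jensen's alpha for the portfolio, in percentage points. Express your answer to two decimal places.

β = Cov / Var = 0.0149 / 0.0120 = 1.2417
E[R] = Rf + β(Rm − Rf) = 4.2% + 1.2417 × (18.4% − 4.2%) = 21.8321%
α = Rp − E[R] = 3.0% − 21.8321% = -18.8321

-18.83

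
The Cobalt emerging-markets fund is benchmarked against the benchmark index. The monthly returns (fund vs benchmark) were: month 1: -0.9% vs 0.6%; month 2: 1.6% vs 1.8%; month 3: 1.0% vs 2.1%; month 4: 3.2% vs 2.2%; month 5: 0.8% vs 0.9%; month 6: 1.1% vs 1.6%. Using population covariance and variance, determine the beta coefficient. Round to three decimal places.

r̄p = 1.1333%,  r̄m = 1.5333%
Cov = Σ(rp − r̄p)(rm − r̄m) / 6 = 0.5889
Var(rm) = Σ(rm − r̄m)² / 6 = 0.3522
β = Cov / Var = 0.5889 / 0.3522 = 1.6721

1.672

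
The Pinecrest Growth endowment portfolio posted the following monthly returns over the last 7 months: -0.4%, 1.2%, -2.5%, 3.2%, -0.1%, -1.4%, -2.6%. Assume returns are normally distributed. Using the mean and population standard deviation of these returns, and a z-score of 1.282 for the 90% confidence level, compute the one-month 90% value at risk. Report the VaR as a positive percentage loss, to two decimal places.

2.84

μ = (-0.4 + 1.2 − 2.5 + 3.2 − 0.1 − 1.4 − 2.6) / 7 = -2.60 / 7 = -0.3714%
Σ(r − μ)² = 25.8543; population σ = √(25.8543/7) = 1.9218%
VaR = −(μ − z·σ) = −(-0.3714 − 1.282 × 1.9218) = −(-2.8351) = 2.8351%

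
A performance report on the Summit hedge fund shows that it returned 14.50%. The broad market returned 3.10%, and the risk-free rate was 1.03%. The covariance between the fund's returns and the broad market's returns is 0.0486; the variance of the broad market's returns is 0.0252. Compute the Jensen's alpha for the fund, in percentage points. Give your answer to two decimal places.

9.48

β = Cov / Var = 0.0486 / 0.0252 = 1.9286
E[R] = Rf + β(Rm − Rf) = 1.03% + 1.9286 × (3.10% − 1.03%) = 5.0222%
α = Rp − E[R] = 14.50% − 5.0222% = 9.4778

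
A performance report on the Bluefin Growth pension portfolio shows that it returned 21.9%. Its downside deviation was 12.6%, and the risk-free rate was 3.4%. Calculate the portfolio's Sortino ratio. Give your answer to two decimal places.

Sortino = (Rp − Rf) / σd = (21.9% − 3.4%) / 12.6% = 18.50% / 12.6% = 1.4683

1.47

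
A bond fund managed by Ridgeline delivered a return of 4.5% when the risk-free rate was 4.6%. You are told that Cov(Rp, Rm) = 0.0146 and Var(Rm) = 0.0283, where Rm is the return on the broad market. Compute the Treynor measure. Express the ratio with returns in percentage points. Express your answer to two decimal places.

-0.19

β = Cov / Var = 0.0146 / 0.0283 = 0.5159
Treynor = (Rp − Rf) / β = (4.5% − 4.6%) / 0.5159 = -0.10 / 0.5159 = -0.1938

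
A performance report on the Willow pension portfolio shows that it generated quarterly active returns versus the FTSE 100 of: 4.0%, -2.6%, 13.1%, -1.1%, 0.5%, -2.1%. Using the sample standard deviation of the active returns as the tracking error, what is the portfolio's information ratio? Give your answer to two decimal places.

0.33

μ = (4 − 2.6 + 13.1 − 1.1 + 0.5 − 2.1) / 6 = 11.80 / 6 = 1.9667%
Σ(r − μ)² = (4 − 1.9667)² + (-2.6 − 1.9667)² + (13.1 − 1.9667)² + … = 177.0333
σ = √[177.0333 / 5] = 5.9503%
IR = μ / tracking error = 1.9667 / 5.9503 = 0.3305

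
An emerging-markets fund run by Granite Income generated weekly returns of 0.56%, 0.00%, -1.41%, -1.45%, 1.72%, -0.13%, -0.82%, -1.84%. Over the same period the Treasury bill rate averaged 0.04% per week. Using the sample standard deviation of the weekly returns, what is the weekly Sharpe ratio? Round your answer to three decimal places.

-0.386

Mean return r̄ = -3.370 / 8 = -0.4213%
Σ(r − r̄)² = (0.56 − (-0.4213))² + (0 − (-0.4213))² + (-1.41 − (-0.4213))² + … = 10.0179
sample σ = √(10.0179 / 7) = √1.4311 = 1.1963%
Sharpe = (r̄ − rf) / σ = (-0.4213 − 0.04) / 1.1963 = -0.4613 / 1.1963 = -0.3856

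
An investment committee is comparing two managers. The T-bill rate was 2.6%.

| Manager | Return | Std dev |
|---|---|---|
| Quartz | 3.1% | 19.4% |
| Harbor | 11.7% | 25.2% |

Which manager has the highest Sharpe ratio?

Quartz: Sharpe ratio = (3.1% − 2.6%) / 19.4% = 0.026
Harbor: Sharpe ratio = (11.7% − 2.6%) / 25.2% = 0.361
Highest: Harbor (0.361).

Harbor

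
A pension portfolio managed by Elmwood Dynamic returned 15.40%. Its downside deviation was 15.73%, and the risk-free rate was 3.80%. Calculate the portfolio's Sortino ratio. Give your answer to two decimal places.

0.74

Sortino = (Rp − Rf) / σd = (15.40% − 3.80%) / 15.73% = 11.60% / 15.73% = 0.7374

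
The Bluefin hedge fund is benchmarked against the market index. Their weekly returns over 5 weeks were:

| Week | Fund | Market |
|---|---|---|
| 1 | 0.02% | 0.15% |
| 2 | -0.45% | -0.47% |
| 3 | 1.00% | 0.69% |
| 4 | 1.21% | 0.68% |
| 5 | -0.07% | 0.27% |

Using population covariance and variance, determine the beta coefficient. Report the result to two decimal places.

1.39

r̄p = 0.3420%,  r̄m = 0.2640%
Cov = Σ(rp − r̄p)(rm − r̄m) / 5 = 0.2514
Var(rm) = Σ(rm − r̄m)² / 5 = 0.1813
β = Cov / Var = 0.2514 / 0.1813 = 1.3867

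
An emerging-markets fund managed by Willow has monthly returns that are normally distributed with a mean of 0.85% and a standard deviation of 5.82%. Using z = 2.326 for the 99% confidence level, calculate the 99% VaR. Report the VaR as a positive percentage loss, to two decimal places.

12.69

VaR (as % loss) = −(μ − z·σ) = −(0.85% − 2.326 × 5.82%) = −(-12.68732%) = 12.68732%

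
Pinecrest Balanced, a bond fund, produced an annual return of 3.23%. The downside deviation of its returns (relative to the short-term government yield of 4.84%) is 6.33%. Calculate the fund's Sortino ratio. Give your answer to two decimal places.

-0.25

Sortino = (Rp − Rf) / σd = (3.23% − 4.84%) / 6.33% = -1.61% / 6.33% = -0.2543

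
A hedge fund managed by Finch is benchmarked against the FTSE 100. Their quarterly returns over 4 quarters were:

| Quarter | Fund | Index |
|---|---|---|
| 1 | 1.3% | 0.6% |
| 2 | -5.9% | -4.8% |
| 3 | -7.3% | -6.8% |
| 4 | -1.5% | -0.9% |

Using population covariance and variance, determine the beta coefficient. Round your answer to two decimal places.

1.15

r̄p = -3.3500%,  r̄m = -2.9750%
Cov = Σ(rp − r̄p)(rm − r̄m) / 4 = 10.0563
Var(rm) = Σ(rm − r̄m)² / 4 = 8.7619
β = Cov / Var = 10.0563 / 8.7619 = 1.1477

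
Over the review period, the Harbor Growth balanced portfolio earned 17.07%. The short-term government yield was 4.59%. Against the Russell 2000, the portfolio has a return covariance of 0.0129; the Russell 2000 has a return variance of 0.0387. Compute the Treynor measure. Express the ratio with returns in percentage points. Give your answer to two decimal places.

β = Cov / Var = 0.0129 / 0.0387 = 0.3333
Treynor = (Rp − Rf) / β = (17.07% − 4.59%) / 0.3333 = 12.48 / 0.3333 = 37.4437

37.44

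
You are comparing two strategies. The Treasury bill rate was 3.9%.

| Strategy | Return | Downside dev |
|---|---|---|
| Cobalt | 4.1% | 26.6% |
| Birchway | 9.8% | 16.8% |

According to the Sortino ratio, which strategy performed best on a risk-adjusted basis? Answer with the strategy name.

Cobalt: Sortino ratio = (4.1% − 3.9%) / 26.6% = 0.008
Birchway: Sortino ratio = (9.8% − 3.9%) / 16.8% = 0.351
Highest: Birchway (0.351).

Birchway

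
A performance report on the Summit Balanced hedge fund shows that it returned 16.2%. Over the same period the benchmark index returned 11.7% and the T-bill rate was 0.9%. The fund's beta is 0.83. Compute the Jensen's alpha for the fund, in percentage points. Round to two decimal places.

CAPM expected return = Rf + β(Rm − Rf) = 0.9% + 0.83 × (11.7% − 0.9%) = 0.9 + 0.83 × 10.80 = 9.8640%
Jensen's α = Rp − E[R] = 16.2% − 9.8640% = 6.3360

6.34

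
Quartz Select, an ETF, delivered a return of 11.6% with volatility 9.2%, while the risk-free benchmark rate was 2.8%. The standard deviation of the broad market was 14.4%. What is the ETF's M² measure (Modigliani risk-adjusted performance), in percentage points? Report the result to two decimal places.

Sharpe = (Rp − Rf) / σp = (11.6% − 2.8%) / 9.2% = 0.9565
M² = Rf + Sharpe × σm = 2.8% + 0.9565 × 14.4% = 16.5736%

16.57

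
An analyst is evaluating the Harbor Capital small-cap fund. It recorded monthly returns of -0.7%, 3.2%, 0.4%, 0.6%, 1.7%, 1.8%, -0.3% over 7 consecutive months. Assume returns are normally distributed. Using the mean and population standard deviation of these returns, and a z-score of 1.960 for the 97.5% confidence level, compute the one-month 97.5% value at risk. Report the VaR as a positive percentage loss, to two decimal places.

r̄ = (-0.7 + 3.2 + 0.4 + 0.6 + 1.7 + 1.8 − 0.3) / 7 = 0.9571%
Population σ = √[Σ(r − r̄)² / 7] = √[11.0571 / 7] = √1.5796 = 1.2568%
VaR = −(r̄ − z·σ) = −(0.9571 − 1.960 × 1.2568) = −(-1.5062) = 1.5062%

1.51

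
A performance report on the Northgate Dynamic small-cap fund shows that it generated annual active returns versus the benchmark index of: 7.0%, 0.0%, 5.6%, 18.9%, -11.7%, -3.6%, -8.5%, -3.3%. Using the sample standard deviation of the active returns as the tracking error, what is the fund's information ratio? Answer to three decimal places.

0.056

r̄ = (7 + 0 + 5.6 + 18.9 − 11.7 − 3.6 − 8.5 − 3.3) / 8 = 4.40 / 8 = 0.5500%
Sample σ = √[Σ(r − r̄)² / 7] = √[668.1400 / 7] = √95.4486 = 9.7698%
IR = r̄ / tracking error = 0.5500 / 9.7698 = 0.0563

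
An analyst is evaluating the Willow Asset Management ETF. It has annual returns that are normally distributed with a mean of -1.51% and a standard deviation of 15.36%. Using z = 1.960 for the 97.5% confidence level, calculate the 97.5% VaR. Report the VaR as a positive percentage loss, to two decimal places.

31.62

VaR (as % loss) = −(μ − z·σ) = −(-1.51% − 1.960 × 15.36%) = −(-31.6156%) = 31.6156%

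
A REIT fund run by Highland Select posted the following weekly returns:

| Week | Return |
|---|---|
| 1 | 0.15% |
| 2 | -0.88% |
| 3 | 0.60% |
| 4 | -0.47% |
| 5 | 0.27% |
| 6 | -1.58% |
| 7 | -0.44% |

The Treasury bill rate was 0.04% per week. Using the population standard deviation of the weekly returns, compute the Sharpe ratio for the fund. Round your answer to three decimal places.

-0.543

Mean return μ = -2.350 / 7 = -0.3357%
Population std dev = √[3.3518 / 7] = 0.6920%
Sharpe = (μ − rf) / σ = (-0.3357 − 0.04) / 0.6920 = -0.3757 / 0.6920 = -0.5429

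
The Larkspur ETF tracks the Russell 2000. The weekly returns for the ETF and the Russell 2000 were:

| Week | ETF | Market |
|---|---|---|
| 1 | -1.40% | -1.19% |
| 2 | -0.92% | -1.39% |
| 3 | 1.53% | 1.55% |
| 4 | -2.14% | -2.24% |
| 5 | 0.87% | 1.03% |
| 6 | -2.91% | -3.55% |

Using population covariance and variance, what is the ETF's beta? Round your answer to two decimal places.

r̄p = -0.8283%,  r̄m = -0.9650%
Cov = Σ(rp − r̄p)(rm − r̄m) / 6 = 2.7567
Var(rm) = Σ(rm − r̄m)² / 6 = 3.1407
β = Cov / Var = 2.7567 / 3.1407 = 0.8777

0.88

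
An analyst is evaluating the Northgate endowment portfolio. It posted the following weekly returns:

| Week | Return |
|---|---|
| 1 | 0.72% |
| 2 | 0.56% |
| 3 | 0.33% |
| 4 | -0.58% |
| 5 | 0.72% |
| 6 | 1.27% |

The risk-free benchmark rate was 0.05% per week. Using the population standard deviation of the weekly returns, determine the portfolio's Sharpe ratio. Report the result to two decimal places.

Mean return r̄ = 3.020 / 6 = 0.5033%
Population σ = √[Σ(r − r̄)² / 6] = √[1.8885 / 6] = √0.3148 = 0.5611%
Sharpe = (r̄ − rf) / σ = (0.5033 − 0.05) / 0.5611 = 0.4533 / 0.5611 = 0.8079

0.81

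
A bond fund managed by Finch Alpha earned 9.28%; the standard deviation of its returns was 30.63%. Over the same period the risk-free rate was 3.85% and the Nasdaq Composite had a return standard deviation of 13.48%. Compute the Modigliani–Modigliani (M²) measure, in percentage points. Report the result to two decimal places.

6.24

Sharpe = (Rp − Rf) / σp = (9.28% − 3.85%) / 30.63% = 0.1773
M² = Rf + Sharpe × σm = 3.85% + 0.1773 × 13.48% = 6.2400%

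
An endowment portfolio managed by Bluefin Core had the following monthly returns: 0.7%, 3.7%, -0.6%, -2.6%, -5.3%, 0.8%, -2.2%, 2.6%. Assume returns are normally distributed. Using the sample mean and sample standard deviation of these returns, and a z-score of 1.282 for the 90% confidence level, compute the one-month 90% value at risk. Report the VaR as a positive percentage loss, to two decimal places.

Mean return r̄ = -2.90 / 8 = -0.3625%
Σ(r − r̄)² = 60.5788; sample σ = √(60.5788/7) = 2.9418%
VaR = −(r̄ − z·σ) = −(-0.3625 − 1.282 × 2.9418) = −(-4.1339) = 4.1339%

4.13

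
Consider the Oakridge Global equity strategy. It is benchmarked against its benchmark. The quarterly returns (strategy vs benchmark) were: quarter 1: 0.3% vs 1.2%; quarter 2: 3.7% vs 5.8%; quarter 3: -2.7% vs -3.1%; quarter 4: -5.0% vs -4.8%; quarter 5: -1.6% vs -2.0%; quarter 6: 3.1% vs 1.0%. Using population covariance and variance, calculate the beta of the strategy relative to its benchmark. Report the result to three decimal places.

0.829

r̄p = -0.3667%,  r̄m = -0.3167%
Cov = Σ(rp − r̄p)(rm − r̄m) / 6 = 9.9656
Var(rm) = Σ(rm − r̄m)² / 6 = 12.0214
β = Cov / Var = 9.9656 / 12.0214 = 0.8290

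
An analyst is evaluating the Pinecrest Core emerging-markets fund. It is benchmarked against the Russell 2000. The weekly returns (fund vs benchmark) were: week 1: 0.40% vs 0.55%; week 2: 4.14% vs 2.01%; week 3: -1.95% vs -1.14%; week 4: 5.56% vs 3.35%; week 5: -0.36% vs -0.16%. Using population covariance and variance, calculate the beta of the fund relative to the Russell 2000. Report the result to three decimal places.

1.762

r̄p = 1.5580%,  r̄m = 0.9220%
Cov = Σ(rp − r̄p)(rm − r̄m) / 5 = 4.4531
Var(rm) = Σ(rm − r̄m)² / 5 = 2.5280
β = Cov / Var = 4.4531 / 2.5280 = 1.7615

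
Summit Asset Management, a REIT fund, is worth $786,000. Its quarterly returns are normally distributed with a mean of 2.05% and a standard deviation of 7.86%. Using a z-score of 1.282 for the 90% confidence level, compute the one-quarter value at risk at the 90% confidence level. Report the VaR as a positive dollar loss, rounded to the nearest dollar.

$63,088

Return at the 90% tail: μ − z·σ = 2.05% − 1.282 × 7.86% = 2.05 − 10.07652 = -8.02652%
VaR = −(-8.02652%) × $786,000 = 8.02652% × $786,000 = $63,088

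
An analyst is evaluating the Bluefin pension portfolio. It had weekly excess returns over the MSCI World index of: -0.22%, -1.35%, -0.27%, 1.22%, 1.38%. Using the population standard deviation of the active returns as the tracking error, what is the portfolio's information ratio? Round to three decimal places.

Mean return μ = 0.760 / 5 = 0.1520%
Σ(r − μ)² = 5.2211; population σ = √(5.2211/5) = 1.0219%
IR = μ / tracking error = 0.1520 / 1.0219 = 0.1487

0.149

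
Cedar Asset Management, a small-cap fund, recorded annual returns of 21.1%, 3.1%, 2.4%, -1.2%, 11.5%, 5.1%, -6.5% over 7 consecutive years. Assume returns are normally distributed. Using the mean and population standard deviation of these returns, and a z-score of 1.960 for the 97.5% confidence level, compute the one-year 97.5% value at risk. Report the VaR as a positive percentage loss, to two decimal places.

11.20

μ = (21.1 + 3.1 + 2.4 − 1.2 + 11.5 + 5.1 − 6.5) / 7 = 5.0714%
Σ(r − μ)² = 482.4943; population σ = √(482.4943/7) = 8.3023%
VaR = −(μ − z·σ) = −(5.0714 − 1.960 × 8.3023) = −(-11.2011) = 11.2011%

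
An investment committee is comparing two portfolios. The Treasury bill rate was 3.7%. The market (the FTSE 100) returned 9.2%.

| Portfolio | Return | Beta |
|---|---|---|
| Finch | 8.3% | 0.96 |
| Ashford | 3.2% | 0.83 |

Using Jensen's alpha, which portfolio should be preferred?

Finch

Finch: α = 8.3% − [3.7% + 0.96 × (9.2% − 3.7%)] = -0.680
Ashford: α = 3.2% − [3.7% + 0.83 × (9.2% − 3.7%)] = -5.065
Highest: Finch (-0.680).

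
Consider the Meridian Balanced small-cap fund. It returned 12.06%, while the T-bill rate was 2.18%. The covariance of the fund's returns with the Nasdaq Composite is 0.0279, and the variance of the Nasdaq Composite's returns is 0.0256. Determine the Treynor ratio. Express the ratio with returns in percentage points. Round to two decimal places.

β = Cov / Var = 0.0279 / 0.0256 = 1.0898
Treynor = (Rp − Rf) / β = (12.06% − 2.18%) / 1.0898 = 9.88 / 1.0898 = 9.0659

9.07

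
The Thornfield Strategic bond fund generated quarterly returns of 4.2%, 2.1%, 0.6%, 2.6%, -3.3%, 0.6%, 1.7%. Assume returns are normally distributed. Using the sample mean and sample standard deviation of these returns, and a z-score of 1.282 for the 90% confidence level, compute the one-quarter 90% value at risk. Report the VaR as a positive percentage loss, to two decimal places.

r̄ = (4.2 + 2.1 + 0.6 + 2.6 − 3.3 + 0.6 + 1.7) / 7 = 1.2143%
Σ(r − r̄)² = (4.2 − 1.2143)² + (2.1 − 1.2143)² + (0.6 − 1.2143)² + … = 32.9886
sample σ = √(32.9886 / 6) = √5.4981 = 2.3448%
VaR = −(r̄ − z·σ) = −(1.2143 − 1.282 × 2.3448) = −(-1.7917) = 1.7917%

1.79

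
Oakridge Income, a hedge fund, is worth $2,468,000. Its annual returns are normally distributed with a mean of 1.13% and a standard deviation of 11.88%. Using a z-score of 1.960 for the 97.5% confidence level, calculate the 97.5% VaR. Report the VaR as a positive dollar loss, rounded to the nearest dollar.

$546,780

Return at the 97.5% tail: μ − z·σ = 1.13% − 1.960 × 11.88% = 1.13 − 23.2848 = -22.1548%
VaR = −(-22.1548%) × $2,468,000 = 22.1548% × $2,468,000 = $546,780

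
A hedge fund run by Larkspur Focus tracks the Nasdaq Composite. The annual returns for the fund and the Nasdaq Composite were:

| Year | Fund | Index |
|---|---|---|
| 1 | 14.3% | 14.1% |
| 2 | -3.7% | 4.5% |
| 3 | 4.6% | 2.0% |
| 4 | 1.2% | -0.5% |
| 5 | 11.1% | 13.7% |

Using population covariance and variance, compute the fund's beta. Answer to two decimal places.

r̄p = 5.5000%,  r̄m = 6.7600%
Cov = Σ(rp − r̄p)(rm − r̄m) / 5 = 31.9500
Var(rm) = Σ(rm − r̄m)² / 5 = 36.5024
β = Cov / Var = 31.9500 / 36.5024 = 0.8753

0.88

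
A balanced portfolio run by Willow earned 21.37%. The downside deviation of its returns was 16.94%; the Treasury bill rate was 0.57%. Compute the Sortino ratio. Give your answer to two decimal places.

1.23

Sortino = (Rp − Rf) / σd = (21.37% − 0.57%) / 16.94% = 20.80% / 16.94% = 1.2279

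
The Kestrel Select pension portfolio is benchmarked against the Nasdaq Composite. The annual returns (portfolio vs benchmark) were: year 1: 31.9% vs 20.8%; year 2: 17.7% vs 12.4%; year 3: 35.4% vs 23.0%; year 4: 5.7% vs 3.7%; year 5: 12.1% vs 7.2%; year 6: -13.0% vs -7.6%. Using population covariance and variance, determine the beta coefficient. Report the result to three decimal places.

r̄p = 14.9667%,  r̄m = 9.9167%
Cov = Σ(rp − r̄p)(rm − r̄m) / 6 = 168.9489
Var(rm) = Σ(rm − r̄m)² / 6 = 108.1081
β = Cov / Var = 168.9489 / 108.1081 = 1.5628

1.563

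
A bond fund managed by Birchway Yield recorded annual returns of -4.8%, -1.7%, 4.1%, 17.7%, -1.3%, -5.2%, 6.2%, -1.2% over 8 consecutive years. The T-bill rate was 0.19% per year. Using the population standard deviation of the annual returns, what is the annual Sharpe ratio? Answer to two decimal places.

r̄ = (-4.8 − 1.7 + 4.1 + 17.7 − 1.3 − 5.2 + 6.2 − 1.2) / 8 = 13.80 / 8 = 1.7250%
Σ(r − r̄)² = 400.8350; population σ = √(400.8350/8) = 7.0784%
Sharpe = (r̄ − rf) / σ = (1.7250 − 0.19) / 7.0784 = 1.5350 / 7.0784 = 0.2169

0.22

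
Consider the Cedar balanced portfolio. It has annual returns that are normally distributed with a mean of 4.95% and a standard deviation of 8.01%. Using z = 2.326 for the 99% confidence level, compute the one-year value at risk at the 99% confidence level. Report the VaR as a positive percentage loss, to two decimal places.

13.68

VaR (as % loss) = −(μ − z·σ) = −(4.95% − 2.326 × 8.01%) = −(-13.68126%) = 13.68126%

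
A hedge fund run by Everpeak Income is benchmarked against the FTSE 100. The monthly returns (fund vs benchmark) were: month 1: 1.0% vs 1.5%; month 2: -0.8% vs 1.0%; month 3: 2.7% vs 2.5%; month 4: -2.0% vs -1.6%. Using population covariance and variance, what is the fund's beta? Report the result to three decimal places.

1.078

r̄p = 0.2250%,  r̄m = 0.8500%
Cov = Σ(rp − r̄p)(rm − r̄m) / 4 = 2.4713
Var(rm) = Σ(rm − r̄m)² / 4 = 2.2925
β = Cov / Var = 2.4713 / 2.2925 = 1.0780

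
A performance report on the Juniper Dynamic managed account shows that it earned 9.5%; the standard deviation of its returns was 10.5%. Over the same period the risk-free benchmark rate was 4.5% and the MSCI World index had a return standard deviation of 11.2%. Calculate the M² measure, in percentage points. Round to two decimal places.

Sharpe = (Rp − Rf) / σp = (9.5% − 4.5%) / 10.5% = 0.4762
M² = Rf + Sharpe × σm = 4.5% + 0.4762 × 11.2% = 9.8334%

9.83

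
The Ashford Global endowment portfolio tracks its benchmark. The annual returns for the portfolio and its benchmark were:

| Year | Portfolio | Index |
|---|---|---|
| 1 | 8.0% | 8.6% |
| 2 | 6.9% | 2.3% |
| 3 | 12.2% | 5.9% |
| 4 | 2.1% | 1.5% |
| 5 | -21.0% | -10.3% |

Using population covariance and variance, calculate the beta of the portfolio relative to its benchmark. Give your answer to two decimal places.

r̄p = 1.6400%,  r̄m = 1.6000%
Cov = Σ(rp − r̄p)(rm − r̄m) / 5 = 72.5960
Var(rm) = Σ(rm − r̄m)² / 5 = 41.9200
β = Cov / Var = 72.5960 / 41.9200 = 1.7318

1.73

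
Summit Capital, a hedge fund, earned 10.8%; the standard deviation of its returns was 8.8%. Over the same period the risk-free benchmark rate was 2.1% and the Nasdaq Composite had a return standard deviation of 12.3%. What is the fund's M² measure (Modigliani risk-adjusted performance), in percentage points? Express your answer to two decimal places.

14.26

Sharpe = (Rp − Rf) / σp = (10.8% − 2.1%) / 8.8% = 0.9886
M² = Rf + Sharpe × σm = 2.1% + 0.9886 × 12.3% = 14.2598%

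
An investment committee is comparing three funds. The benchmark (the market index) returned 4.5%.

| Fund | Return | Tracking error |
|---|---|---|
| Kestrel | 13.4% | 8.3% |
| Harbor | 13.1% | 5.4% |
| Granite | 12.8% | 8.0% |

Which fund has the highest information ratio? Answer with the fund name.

Harbor

Kestrel: IR = (13.4% − 4.5%) / 8.3% = 1.072
Harbor: IR = (13.1% − 4.5%) / 5.4% = 1.593
Granite: IR = (12.8% − 4.5%) / 8.0% = 1.038
Highest: Harbor (1.593).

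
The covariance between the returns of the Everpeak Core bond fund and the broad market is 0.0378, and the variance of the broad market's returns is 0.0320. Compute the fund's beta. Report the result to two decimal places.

β = Cov(Rp, Rm) / Var(Rm) = 0.0378 / 0.0320 = 1.1813

1.18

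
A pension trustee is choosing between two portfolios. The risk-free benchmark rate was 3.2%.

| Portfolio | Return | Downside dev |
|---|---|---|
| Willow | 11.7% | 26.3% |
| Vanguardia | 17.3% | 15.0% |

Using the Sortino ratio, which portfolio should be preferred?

Willow: Sortino ratio = (11.7% − 3.2%) / 26.3% = 0.323
Vanguardia: Sortino ratio = (17.3% − 3.2%) / 15.0% = 0.940
Highest: Vanguardia (0.940).

Vanguardia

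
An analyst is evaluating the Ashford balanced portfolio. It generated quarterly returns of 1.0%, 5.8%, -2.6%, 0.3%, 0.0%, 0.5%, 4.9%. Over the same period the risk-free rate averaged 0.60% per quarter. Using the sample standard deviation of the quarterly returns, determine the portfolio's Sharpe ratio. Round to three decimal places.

0.277

r̄ = (1 + 5.8 − 2.6 + 0.3 + 0 + 0.5 + 4.9) / 7 = 1.4143%
Sample σ = √[Σ(r − r̄)² / 6] = √[51.7486 / 6] = √8.6248 = 2.9368%
Sharpe = (r̄ − rf) / σ = (1.4143 − 0.6) / 2.9368 = 0.8143 / 2.9368 = 0.2773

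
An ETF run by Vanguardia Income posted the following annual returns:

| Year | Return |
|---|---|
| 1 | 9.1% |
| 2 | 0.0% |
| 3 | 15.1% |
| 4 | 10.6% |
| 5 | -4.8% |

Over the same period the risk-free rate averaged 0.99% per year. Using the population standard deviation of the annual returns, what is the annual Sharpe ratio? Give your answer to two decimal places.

Mean return μ = 30.00 / 5 = 6.0000%
Σ(r − μ)² = (9.1 − 6.0000)² + (0 − 6.0000)² + … = 266.2200
σ = √[266.2200 / 5] = 7.2968%
Sharpe = (μ − rf) / σ = (6.0000 − 0.99) / 7.2968 = 5.0100 / 7.2968 = 0.6866

0.69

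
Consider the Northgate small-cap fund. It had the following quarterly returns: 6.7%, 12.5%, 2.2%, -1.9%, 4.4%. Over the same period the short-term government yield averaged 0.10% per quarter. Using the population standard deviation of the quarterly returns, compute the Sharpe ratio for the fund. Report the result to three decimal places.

r̄ = (6.7 + 12.5 + 2.2 − 1.9 + 4.4) / 5 = 4.7800%
Σ(r − r̄)² = 114.7080; population σ = √(114.7080/5) = 4.7897%
Sharpe = (r̄ − rf) / σ = (4.7800 − 0.1) / 4.7897 = 4.6800 / 4.7897 = 0.9771

0.977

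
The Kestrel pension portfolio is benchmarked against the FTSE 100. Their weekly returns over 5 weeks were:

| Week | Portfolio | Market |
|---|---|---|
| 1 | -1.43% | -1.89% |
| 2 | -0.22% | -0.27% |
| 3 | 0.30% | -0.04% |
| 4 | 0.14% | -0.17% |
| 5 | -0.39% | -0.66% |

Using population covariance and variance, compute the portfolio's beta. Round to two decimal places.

0.89

r̄p = -0.3200%,  r̄m = -0.6060%
Cov = Σ(rp − r̄p)(rm − r̄m) / 5 = 0.4028
Var(rm) = Σ(rm − r̄m)² / 5 = 0.4550
β = Cov / Var = 0.4028 / 0.4550 = 0.8853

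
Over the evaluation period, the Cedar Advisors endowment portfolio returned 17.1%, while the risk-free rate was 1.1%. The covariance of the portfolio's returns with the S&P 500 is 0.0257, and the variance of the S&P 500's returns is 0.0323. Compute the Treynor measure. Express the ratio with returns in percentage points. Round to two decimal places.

β = Cov / Var = 0.0257 / 0.0323 = 0.7957
Treynor = (Rp − Rf) / β = (17.1% − 1.1%) / 0.7957 = 16.00 / 0.7957 = 20.1081

20.11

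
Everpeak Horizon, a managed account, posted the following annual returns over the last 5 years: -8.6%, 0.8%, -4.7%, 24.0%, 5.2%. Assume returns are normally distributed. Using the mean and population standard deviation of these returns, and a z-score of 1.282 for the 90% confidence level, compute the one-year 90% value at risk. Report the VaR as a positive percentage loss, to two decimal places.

11.21

r̄ = (-8.6 + 0.8 − 4.7 + 24 + 5.2) / 5 = 16.70 / 5 = 3.3400%
Population std dev = √[643.9520 / 5] = 11.3486%
VaR = −(r̄ − z·σ) = −(3.3400 − 1.282 × 11.3486) = −(-11.2089) = 11.2089%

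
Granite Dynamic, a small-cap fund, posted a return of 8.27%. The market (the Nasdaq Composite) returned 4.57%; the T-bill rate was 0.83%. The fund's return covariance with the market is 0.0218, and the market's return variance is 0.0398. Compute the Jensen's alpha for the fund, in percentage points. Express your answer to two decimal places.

5.39

β = Cov / Var = 0.0218 / 0.0398 = 0.5477
E[R] = Rf + β(Rm − Rf) = 0.83% + 0.5477 × (4.57% − 0.83%) = 2.8784%
α = Rp − E[R] = 8.27% − 2.8784% = 5.3916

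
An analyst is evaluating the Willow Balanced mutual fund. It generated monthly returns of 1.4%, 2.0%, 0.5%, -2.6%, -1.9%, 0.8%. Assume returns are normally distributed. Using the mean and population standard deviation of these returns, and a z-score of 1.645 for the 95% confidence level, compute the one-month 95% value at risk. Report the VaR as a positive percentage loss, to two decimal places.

Mean return r̄ = 0.20 / 6 = 0.0333%
Σ(r − r̄)² = 17.2133; population σ = √(17.2133/6) = 1.6938%
VaR = −(r̄ − z·σ) = −(0.0333 − 1.645 × 1.6938) = −(-2.7530) = 2.7530%

2.75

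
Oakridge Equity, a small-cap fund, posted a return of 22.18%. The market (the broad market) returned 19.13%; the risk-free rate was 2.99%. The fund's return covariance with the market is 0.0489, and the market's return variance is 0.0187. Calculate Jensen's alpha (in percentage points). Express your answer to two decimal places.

β = Cov / Var = 0.0489 / 0.0187 = 2.6150
E[R] = Rf + β(Rm − Rf) = 2.99% + 2.6150 × (19.13% − 2.99%) = 45.1961%
α = Rp − E[R] = 22.18% − 45.1961% = -23.0161

-23.02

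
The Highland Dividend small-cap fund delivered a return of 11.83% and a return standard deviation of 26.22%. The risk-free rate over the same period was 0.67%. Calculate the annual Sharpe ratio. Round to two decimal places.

0.43

Sharpe = (Rp − Rf) / σp = (11.83% − 0.67%) / 26.22% = 11.16% / 26.22% = 0.4256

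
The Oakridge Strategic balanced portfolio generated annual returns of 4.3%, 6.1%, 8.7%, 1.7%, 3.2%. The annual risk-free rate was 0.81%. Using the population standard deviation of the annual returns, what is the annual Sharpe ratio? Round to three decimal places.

1.648

r̄ = (4.3 + 6.1 + 8.7 + 1.7 + 3.2) / 5 = 24.00 / 5 = 4.8000%
Population std dev = √[29.3200 / 5] = 2.4216%
Sharpe = (r̄ − rf) / σ = (4.8000 − 0.81) / 2.4216 = 3.9900 / 2.4216 = 1.6477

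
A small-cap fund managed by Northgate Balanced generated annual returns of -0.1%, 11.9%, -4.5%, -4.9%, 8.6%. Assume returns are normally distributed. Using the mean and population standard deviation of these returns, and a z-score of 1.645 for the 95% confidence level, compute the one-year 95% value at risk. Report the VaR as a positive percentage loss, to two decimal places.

μ = (-0.1 + 11.9 − 4.5 − 4.9 + 8.6) / 5 = 2.2000%
Σ(r − μ)² = (-0.1 − 2.2000)² + (11.9 − 2.2000)² + (-4.5 − 2.2000)² + … = 235.6400
population σ = √(235.6400 / 5) = √47.1280 = 6.8650%
VaR = −(μ − z·σ) = −(2.2000 − 1.645 × 6.8650) = −(-9.0929) = 9.0929%

9.09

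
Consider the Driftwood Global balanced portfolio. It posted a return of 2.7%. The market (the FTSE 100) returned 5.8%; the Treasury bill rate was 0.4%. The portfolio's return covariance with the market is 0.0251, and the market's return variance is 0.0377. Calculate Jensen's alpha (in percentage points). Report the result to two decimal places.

β = Cov / Var = 0.0251 / 0.0377 = 0.6658
E[R] = Rf + β(Rm − Rf) = 0.4% + 0.6658 × (5.8% − 0.4%) = 3.9953%
α = Rp − E[R] = 2.7% − 3.9953% = -1.2953

-1.30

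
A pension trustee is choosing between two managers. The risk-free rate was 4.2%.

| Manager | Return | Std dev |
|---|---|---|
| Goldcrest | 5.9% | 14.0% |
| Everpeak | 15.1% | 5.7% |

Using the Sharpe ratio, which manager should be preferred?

Goldcrest: Sharpe ratio = (5.9% − 4.2%) / 14.0% = 0.121
Everpeak: Sharpe ratio = (15.1% − 4.2%) / 5.7% = 1.912
Highest: Everpeak (1.912).

Everpeak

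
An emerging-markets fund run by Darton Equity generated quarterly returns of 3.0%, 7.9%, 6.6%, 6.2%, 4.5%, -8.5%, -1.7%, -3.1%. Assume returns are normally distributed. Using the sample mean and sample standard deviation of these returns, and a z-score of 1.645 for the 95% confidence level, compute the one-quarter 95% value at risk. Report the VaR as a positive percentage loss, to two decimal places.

Mean return μ = 14.90 / 8 = 1.8625%
Sample std dev = √[230.6588 / 7] = 5.7403%
VaR = −(μ − z·σ) = −(1.8625 − 1.645 × 5.7403) = −(-7.5803) = 7.5803%

7.58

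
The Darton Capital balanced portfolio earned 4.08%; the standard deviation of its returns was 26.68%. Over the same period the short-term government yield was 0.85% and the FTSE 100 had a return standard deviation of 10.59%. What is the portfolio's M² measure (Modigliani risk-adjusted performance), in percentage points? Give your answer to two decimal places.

Sharpe = (Rp − Rf) / σp = (4.08% − 0.85%) / 26.68% = 0.1211
M² = Rf + Sharpe × σm = 0.85% + 0.1211 × 10.59% = 2.1324%

2.13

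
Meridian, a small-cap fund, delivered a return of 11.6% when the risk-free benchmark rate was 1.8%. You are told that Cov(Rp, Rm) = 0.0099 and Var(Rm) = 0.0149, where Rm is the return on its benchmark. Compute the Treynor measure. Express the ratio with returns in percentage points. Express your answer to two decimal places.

β = Cov / Var = 0.0099 / 0.0149 = 0.6644
Treynor = (Rp − Rf) / β = (11.6% − 1.8%) / 0.6644 = 9.80 / 0.6644 = 14.7502

14.75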